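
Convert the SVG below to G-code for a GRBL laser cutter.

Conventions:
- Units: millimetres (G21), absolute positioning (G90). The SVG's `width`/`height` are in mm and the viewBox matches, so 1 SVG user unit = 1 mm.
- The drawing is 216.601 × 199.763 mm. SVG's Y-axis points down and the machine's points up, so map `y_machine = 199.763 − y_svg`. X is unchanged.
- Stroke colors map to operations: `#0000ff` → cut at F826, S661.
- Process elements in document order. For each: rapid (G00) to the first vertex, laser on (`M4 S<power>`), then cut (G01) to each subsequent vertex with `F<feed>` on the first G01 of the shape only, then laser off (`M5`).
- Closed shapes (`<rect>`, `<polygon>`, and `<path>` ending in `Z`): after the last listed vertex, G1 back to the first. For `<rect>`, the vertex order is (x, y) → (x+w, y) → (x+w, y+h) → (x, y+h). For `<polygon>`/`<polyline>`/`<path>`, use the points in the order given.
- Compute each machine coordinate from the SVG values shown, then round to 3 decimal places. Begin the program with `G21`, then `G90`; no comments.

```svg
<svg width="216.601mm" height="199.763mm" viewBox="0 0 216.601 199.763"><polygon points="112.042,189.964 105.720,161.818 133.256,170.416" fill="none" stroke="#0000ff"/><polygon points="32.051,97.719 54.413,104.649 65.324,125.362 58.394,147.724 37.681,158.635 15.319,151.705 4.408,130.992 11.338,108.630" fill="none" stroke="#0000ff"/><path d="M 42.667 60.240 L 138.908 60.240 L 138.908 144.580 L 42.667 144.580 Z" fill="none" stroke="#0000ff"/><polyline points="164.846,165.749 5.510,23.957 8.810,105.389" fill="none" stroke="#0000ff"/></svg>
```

Since the viewBox matches the mm dimensions, user units are millimetres directly. The only transform is the Y-flip y_m = 199.763 − y_svg.

Shape 1 is a regular polygon drawn with `<polygon>`. Its stroke #0000ff means cut at S661, F826. After flipping Y the toolpath is (112.042,9.799) → (105.720,37.945) → (133.256,29.347) → (112.042,9.799), returning to the start.

Shape 2 is a regular polygon drawn with `<polygon>`. Its stroke #0000ff means cut at S661, F826. After flipping Y the toolpath is (32.051,102.044) → (54.413,95.114) → (65.324,74.401) → (58.394,52.039) → (37.681,41.128) → (15.319,48.058) → (4.408,68.771) → (11.338,91.133) → (32.051,102.044), returning to the start.

Shape 3 is a rectangle drawn with `<path>`. Its stroke #0000ff means cut at S661, F826. After flipping Y the toolpath is (42.667,139.523) → (138.908,139.523) → (138.908,55.183) → (42.667,55.183) → (42.667,139.523), returning to the start.

Shape 4 is a open polyline drawn with `<polyline>`. Its stroke #0000ff means cut at S661, F826. After flipping Y the toolpath is (164.846,34.014) → (5.510,175.806) → (8.810,94.374).

G21
G90
G00 X112.042 Y9.799
M4 S661
G01 X105.720 Y37.945 F826
G01 X133.256 Y29.347
G01 X112.042 Y9.799
M5
G00 X32.051 Y102.044
M4 S661
G01 X54.413 Y95.114 F826
G01 X65.324 Y74.401
G01 X58.394 Y52.039
G01 X37.681 Y41.128
G01 X15.319 Y48.058
G01 X4.408 Y68.771
G01 X11.338 Y91.133
G01 X32.051 Y102.044
M5
G00 X42.667 Y139.523
M4 S661
G01 X138.908 Y139.523 F826
G01 X138.908 Y55.183
G01 X42.667 Y55.183
G01 X42.667 Y139.523
M5
G00 X164.846 Y34.014
M4 S661
G01 X5.510 Y175.806 F826
G01 X8.810 Y94.374
M5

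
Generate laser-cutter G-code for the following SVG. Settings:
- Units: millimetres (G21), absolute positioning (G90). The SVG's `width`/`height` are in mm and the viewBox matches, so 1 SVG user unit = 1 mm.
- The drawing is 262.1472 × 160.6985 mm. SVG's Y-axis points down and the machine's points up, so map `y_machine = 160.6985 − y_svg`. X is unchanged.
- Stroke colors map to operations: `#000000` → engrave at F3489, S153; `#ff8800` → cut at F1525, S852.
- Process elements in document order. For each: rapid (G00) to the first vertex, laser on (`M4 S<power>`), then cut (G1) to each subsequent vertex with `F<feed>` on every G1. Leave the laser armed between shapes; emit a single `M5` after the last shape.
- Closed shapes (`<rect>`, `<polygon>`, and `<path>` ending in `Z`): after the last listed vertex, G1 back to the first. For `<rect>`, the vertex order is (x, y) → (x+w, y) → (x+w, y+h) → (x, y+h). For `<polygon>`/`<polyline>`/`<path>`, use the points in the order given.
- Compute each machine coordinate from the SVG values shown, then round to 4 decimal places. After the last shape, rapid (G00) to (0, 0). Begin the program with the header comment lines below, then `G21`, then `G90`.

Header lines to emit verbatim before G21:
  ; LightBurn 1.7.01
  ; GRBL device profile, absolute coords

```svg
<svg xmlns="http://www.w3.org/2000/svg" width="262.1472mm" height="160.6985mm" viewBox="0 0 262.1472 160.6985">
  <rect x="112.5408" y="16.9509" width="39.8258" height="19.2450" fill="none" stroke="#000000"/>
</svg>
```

viewBox `0 0 262.1472 160.6985` with mm width/height → 1 unit = 1 mm. Flip: y_m = 160.6985 − y_svg.

**Shape 1** — `<rect>` rectangle, stroke `#000000` → engrave (S153, F3489). Machine vertices: (112.5408,143.7476) → (152.3666,143.7476) → (152.3666,124.5026) → (112.5408,124.5026) → (112.5408,143.7476). Closed: final G1 returns to the first vertex.

; LightBurn 1.7.01
; GRBL device profile, absolute coords
G21
G90
G00 X112.5408 Y143.7476
M4 S153
G1 X152.3666 Y143.7476 F3489
G1 X152.3666 Y124.5026 F3489
G1 X112.5408 Y124.5026 F3489
G1 X112.5408 Y143.7476 F3489
M5
G00 X0.0000 Y0.0000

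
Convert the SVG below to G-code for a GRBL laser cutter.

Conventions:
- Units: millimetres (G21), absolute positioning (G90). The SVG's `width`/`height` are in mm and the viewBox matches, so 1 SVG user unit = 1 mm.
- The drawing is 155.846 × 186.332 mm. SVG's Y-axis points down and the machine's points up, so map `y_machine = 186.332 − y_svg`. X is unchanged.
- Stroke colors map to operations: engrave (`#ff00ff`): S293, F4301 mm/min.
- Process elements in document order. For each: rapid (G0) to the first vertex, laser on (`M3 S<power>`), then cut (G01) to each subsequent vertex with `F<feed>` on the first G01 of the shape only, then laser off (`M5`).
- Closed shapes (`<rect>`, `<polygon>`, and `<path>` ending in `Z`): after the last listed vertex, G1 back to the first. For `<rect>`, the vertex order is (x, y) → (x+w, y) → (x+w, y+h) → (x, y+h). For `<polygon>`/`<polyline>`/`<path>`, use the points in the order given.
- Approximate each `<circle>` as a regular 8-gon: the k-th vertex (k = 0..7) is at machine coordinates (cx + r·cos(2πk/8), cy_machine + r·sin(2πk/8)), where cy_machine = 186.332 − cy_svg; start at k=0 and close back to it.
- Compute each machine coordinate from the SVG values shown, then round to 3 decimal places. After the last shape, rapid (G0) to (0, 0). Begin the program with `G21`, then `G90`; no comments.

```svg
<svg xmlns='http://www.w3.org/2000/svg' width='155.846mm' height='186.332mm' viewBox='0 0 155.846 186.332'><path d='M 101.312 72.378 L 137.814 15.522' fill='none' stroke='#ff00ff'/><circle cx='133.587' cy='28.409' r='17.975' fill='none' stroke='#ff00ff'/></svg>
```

1 u = 1 mm; y_m = 186.332 − y.

[1] `<path>` line segment, #ff00ff→engrave S293 F4301: (101.312,113.954) → (137.814,170.810)

[2] `<circle>` circle, #ff00ff→engrave S293 F4301: (151.562,157.923) → (146.297,170.633) → (133.587,175.898) → (120.877,170.633) → (115.612,157.923) → (120.877,145.213) → (133.587,139.948) → (146.297,145.213) → (151.562,157.923) (closed)

G21
G90
G0 X101.312 Y113.954
M3 S293
G01 X137.814 Y170.810 F4301
M5
G0 X151.562 Y157.923
M3 S293
G01 X146.297 Y170.633 F4301
G01 X133.587 Y175.898
G01 X120.877 Y170.633
G01 X115.612 Y157.923
G01 X120.877 Y145.213
G01 X133.587 Y139.948
G01 X146.297 Y145.213
G01 X151.562 Y157.923
M5
G0 X0.000 Y0.000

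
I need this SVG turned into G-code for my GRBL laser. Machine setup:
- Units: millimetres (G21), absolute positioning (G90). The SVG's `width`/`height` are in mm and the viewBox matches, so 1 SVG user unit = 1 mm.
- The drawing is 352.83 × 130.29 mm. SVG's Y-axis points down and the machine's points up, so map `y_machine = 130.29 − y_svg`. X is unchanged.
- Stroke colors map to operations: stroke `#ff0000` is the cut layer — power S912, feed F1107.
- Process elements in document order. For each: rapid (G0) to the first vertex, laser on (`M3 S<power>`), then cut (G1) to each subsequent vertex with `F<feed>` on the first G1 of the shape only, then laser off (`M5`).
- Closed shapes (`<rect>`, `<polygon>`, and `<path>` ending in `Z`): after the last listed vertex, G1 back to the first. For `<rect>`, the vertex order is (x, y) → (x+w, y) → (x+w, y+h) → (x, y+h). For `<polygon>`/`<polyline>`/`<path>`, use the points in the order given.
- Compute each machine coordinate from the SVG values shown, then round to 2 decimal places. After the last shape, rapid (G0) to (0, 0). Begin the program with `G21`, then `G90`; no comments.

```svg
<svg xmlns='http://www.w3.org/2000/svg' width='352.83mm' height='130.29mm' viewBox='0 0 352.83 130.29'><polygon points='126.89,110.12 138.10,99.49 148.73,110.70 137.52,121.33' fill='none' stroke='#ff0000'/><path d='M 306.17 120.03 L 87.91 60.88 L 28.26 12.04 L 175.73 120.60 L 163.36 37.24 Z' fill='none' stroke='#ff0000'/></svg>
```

Since the viewBox matches the mm dimensions, user units are millimetres directly. The only transform is the Y-flip y_m = 130.29 − y_svg.

Shape 1 is a regular polygon drawn with `<polygon>`. Its stroke #ff0000 means cut at S912, F1107. After flipping Y the toolpath is (126.89,20.17) → (138.10,30.80) → (148.73,19.59) → (137.52,8.96) → (126.89,20.17), returning to the start.

Shape 2 is a closed polygon drawn with `<path>`. Its stroke #ff0000 means cut at S912, F1107. After flipping Y the toolpath is (306.17,10.26) → (87.91,69.41) → (28.26,118.25) → (175.73,9.69) → (163.36,93.05) → (306.17,10.26), returning to the start.

G21
G90
G0 X126.89 Y20.17
M3 S912
G1 X138.10 Y30.80 F1107
G1 X148.73 Y19.59
G1 X137.52 Y8.96
G1 X126.89 Y20.17
M5
G0 X306.17 Y10.26
M3 S912
G1 X87.91 Y69.41 F1107
G1 X28.26 Y118.25
G1 X175.73 Y9.69
G1 X163.36 Y93.05
G1 X306.17 Y10.26
M5
G0 X0.00 Y0.00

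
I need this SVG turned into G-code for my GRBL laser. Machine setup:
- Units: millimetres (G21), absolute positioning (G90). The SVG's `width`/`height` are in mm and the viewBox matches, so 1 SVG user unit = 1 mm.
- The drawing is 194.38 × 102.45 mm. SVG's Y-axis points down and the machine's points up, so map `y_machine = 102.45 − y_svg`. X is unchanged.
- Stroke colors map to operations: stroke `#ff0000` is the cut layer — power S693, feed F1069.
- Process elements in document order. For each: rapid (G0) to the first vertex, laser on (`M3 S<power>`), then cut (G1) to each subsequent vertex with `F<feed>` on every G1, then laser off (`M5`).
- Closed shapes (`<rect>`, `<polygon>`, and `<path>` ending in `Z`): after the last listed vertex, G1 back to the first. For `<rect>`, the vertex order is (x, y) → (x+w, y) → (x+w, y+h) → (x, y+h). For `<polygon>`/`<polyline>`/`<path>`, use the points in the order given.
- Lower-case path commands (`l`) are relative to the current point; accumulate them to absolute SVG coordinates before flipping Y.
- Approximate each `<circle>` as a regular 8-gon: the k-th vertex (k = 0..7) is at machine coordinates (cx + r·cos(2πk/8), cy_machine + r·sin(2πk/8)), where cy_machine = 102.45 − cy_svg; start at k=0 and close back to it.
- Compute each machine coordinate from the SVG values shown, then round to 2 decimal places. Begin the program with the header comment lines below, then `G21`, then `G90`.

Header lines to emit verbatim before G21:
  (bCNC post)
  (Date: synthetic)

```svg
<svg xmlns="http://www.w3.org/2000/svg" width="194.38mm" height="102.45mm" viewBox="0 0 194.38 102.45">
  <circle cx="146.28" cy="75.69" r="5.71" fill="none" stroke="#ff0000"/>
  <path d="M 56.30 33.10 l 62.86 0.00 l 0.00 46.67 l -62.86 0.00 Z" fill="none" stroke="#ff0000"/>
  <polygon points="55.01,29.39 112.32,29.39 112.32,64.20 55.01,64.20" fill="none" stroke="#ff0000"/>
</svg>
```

(bCNC post)
(Date: synthetic)
G21
G90
G0 X151.99 Y26.76
M3 S693
G1 X150.32 Y30.80 F1069
G1 X146.28 Y32.47 F1069
G1 X142.24 Y30.80 F1069
G1 X140.57 Y26.76 F1069
G1 X142.24 Y22.72 F1069
G1 X146.28 Y21.05 F1069
G1 X150.32 Y22.72 F1069
G1 X151.99 Y26.76 F1069
M5
G0 X56.30 Y69.35
M3 S693
G1 X119.16 Y69.35 F1069
G1 X119.16 Y22.68 F1069
G1 X56.30 Y22.68 F1069
G1 X56.30 Y69.35 F1069
M5
G0 X55.01 Y73.06
M3 S693
G1 X112.32 Y73.06 F1069
G1 X112.32 Y38.25 F1069
G1 X55.01 Y38.25 F1069
G1 X55.01 Y73.06 F1069
M5

Since the viewBox matches the mm dimensions, user units are millimetres directly. The only transform is the Y-flip y_m = 102.45 − y_svg.

Shape 1 is a circle drawn with `<circle>`. Its stroke #ff0000 means cut at S693, F1069. After flipping Y the toolpath is (151.99,26.76) → (150.32,30.80) → (146.28,32.47) → (142.24,30.80) → (140.57,26.76) → (142.24,22.72) → (146.28,21.05) → (150.32,22.72) → (151.99,26.76), returning to the start.

Shape 2 is a rectangle drawn with `<path>`. Its stroke #ff0000 means cut at S693, F1069. After flipping Y the toolpath is (56.30,69.35) → (119.16,69.35) → (119.16,22.68) → (56.30,22.68) → (56.30,69.35), returning to the start.

Shape 3 is a rectangle drawn with `<polygon>`. Its stroke #ff0000 means cut at S693, F1069. After flipping Y the toolpath is (55.01,73.06) → (112.32,73.06) → (112.32,38.25) → (55.01,38.25) → (55.01,73.06), returning to the start.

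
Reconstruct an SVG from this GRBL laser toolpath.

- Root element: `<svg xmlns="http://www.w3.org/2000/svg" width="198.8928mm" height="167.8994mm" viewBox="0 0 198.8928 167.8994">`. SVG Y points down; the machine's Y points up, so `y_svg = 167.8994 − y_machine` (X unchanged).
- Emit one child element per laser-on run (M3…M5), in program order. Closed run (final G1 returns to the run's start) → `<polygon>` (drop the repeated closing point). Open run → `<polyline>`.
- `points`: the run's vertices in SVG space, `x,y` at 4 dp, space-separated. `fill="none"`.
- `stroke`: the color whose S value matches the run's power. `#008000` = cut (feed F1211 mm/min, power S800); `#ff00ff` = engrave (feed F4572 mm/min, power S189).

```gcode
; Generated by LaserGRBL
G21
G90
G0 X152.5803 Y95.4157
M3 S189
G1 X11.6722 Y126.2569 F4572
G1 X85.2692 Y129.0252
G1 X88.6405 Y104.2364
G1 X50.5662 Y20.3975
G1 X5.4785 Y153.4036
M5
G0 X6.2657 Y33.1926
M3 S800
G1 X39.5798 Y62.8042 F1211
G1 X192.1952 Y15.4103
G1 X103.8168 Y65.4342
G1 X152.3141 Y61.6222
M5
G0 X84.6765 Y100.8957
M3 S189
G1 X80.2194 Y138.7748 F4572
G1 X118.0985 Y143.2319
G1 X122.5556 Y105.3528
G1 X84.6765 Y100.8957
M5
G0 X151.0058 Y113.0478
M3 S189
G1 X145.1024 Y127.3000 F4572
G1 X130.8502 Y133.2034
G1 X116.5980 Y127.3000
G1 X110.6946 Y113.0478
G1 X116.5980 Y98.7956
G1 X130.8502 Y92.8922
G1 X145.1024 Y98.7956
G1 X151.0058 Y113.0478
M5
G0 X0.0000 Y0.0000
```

<svg xmlns="http://www.w3.org/2000/svg" width="198.8928mm" height="167.8994mm" viewBox="0 0 198.8928 167.8994">
  <polyline points="152.5803,72.4837 11.6722,41.6425 85.2692,38.8742 88.6405,63.6630 50.5662,147.5019 5.4785,14.4958" fill="none" stroke="#ff00ff"/>
  <polyline points="6.2657,134.7068 39.5798,105.0952 192.1952,152.4891 103.8168,102.4652 152.3141,106.2772" fill="none" stroke="#008000"/>
  <polygon points="84.6765,67.0037 80.2194,29.1246 118.0985,24.6675 122.5556,62.5466" fill="none" stroke="#ff00ff"/>
  <polygon points="151.0058,54.8516 145.1024,40.5994 130.8502,34.6960 116.5980,40.5994 110.6946,54.8516 116.5980,69.1038 130.8502,75.0072 145.1024,69.1038" fill="none" stroke="#ff00ff"/>
</svg>

Machine Y-up, SVG Y-down with viewBox height 167.8994, so y_svg = 167.8994 − y_machine; X carries over.

Run 1: the run's S189 means `#ff00ff` (engrave). The run is open, so emit a `<polyline>` with points (Y-flipped): 152.5803,72.4837 11.6722,41.6425 85.2692,38.8742 88.6405,63.6630 50.5662,147.5019 5.4785,14.4958.

Run 2: power S800 maps to stroke `#008000` (cut). The run is open, so emit a `<polyline>` with points (Y-flipped): 6.2657,134.7068 39.5798,105.0952 192.1952,152.4891 103.8168,102.4652 152.3141,106.2772.

Run 3: S189 ⇒ engrave layer `#ff00ff`. The run returns to its start, so emit a `<polygon>` with points (Y-flipped): 84.6765,67.0037 80.2194,29.1246 118.0985,24.6675 122.5556,62.5466.

Run 4: power S189 maps to stroke `#ff00ff` (engrave). The run returns to its start, so emit a `<polygon>` with points (Y-flipped): 151.0058,54.8516 145.1024,40.5994 130.8502,34.6960 116.5980,40.5994 110.6946,54.8516 116.5980,69.1038 130.8502,75.0072 145.1024,69.1038.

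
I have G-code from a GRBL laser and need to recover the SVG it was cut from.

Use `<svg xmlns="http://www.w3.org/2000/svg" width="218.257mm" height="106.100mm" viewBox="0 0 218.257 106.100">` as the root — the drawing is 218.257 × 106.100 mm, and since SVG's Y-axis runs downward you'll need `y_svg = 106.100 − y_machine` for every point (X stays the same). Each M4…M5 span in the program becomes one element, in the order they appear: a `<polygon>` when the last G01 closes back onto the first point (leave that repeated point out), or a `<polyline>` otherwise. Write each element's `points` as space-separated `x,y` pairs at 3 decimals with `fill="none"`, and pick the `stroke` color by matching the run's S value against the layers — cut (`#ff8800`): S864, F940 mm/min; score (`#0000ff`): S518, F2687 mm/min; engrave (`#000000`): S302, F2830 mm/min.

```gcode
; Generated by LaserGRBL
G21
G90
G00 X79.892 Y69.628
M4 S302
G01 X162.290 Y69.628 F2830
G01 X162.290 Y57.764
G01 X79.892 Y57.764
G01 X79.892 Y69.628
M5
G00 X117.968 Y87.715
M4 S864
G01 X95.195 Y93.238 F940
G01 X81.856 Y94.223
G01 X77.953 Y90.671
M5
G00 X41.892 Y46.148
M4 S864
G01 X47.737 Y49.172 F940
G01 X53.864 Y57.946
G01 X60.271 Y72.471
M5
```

y_svg = 106.100 − y_m.

[1] S302→`#000000` (engrave); closed run; points: 79.892,36.472 162.290,36.472 162.290,48.336 79.892,48.336

[2] S864→`#ff8800` (cut); open run; points: 117.968,18.385 95.195,12.862 81.856,11.877 77.953,15.429

[3] S864→`#ff8800` (cut); open run; points: 41.892,59.952 47.737,56.928 53.864,48.154 60.271,33.629

<svg xmlns="http://www.w3.org/2000/svg" width="218.257mm" height="106.100mm" viewBox="0 0 218.257 106.100">
  <polygon points="79.892,36.472 162.290,36.472 162.290,48.336 79.892,48.336" fill="none" stroke="#000000"/>
  <polyline points="117.968,18.385 95.195,12.862 81.856,11.877 77.953,15.429" fill="none" stroke="#ff8800"/>
  <polyline points="41.892,59.952 47.737,56.928 53.864,48.154 60.271,33.629" fill="none" stroke="#ff8800"/>
</svg>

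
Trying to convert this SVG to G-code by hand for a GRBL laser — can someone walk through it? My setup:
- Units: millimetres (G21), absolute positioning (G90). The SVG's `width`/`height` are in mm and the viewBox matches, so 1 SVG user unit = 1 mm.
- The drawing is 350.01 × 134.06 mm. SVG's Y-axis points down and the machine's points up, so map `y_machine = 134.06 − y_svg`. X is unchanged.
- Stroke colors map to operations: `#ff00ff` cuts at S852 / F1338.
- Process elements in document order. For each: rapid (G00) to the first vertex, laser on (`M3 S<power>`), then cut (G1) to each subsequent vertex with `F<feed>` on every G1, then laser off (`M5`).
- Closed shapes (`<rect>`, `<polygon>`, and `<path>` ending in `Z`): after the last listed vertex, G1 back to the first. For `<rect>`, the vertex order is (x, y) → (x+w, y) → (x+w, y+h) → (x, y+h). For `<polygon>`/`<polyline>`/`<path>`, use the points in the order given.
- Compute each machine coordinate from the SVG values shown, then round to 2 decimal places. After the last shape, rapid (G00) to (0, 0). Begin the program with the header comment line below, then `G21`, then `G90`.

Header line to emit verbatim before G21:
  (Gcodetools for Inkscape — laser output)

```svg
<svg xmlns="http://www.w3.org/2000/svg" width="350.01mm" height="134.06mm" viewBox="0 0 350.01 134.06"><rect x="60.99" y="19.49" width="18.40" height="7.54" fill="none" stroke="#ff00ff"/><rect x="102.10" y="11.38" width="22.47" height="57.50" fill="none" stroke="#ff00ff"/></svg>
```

(Gcodetools for Inkscape — laser output)
G21
G90
G00 X60.99 Y114.57
M3 S852
G1 X79.39 Y114.57 F1338
G1 X79.39 Y107.03 F1338
G1 X60.99 Y107.03 F1338
G1 X60.99 Y114.57 F1338
M5
G00 X102.10 Y122.68
M3 S852
G1 X124.57 Y122.68 F1338
G1 X124.57 Y65.18 F1338
G1 X102.10 Y65.18 F1338
G1 X102.10 Y122.68 F1338
M5
G00 X0.00 Y0.00

viewBox `0 0 350.01 134.06` with mm width/height → 1 unit = 1 mm. Flip: y_m = 134.06 − y_svg.

**Shape 1** — `<rect>` rectangle, stroke `#ff00ff` → cut (S852, F1338). Machine vertices: (60.99,114.57) → (79.39,114.57) → (79.39,107.03) → (60.99,107.03) → (60.99,114.57). Closed: final G1 returns to the first vertex.

**Shape 2** — `<rect>` rectangle, stroke `#ff00ff` → cut (S852, F1338). Machine vertices: (102.10,122.68) → (124.57,122.68) → (124.57,65.18) → (102.10,65.18) → (102.10,122.68). Closed: final G1 returns to the first vertex.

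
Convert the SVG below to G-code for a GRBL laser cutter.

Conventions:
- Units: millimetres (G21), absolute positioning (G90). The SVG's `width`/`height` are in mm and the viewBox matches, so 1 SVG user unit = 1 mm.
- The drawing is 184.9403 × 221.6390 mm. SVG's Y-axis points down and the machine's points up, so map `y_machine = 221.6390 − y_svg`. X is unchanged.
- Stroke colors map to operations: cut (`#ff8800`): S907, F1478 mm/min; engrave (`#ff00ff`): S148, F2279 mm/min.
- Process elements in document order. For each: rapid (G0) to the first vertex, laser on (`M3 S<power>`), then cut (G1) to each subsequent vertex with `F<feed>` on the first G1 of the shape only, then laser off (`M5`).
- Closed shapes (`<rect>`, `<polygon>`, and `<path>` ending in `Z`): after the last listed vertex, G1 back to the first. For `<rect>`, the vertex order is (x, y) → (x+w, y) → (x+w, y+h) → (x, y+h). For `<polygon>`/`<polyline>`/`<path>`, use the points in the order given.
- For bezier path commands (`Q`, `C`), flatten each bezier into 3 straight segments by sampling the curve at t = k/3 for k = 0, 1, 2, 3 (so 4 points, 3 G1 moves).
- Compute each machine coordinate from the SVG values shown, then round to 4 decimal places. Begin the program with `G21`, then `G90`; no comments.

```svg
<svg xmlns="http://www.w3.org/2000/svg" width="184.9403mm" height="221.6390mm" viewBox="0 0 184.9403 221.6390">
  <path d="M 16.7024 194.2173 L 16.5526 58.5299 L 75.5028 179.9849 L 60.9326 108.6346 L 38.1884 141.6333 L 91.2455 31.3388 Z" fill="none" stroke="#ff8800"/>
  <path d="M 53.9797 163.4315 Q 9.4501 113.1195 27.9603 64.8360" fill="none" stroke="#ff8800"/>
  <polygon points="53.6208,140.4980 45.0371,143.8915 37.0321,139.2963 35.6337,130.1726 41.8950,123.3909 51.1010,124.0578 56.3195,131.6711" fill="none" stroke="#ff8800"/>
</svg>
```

G21
G90
G0 X16.7024 Y27.4217
M3 S907
G1 X16.5526 Y163.1091 F1478
G1 X75.5028 Y41.6541
G1 X60.9326 Y113.0044
G1 X38.1884 Y80.0057
G1 X91.2455 Y190.3002
G1 X16.7024 Y27.4217
M5
G0 X53.9797 Y58.2075
M3 S907
G1 X31.2977 Y91.5234 F1478
G1 X22.6246 Y124.3886
G1 X27.9603 Y156.8030
M5
G0 X53.6208 Y81.1410
M3 S907
G1 X45.0371 Y77.7475 F1478
G1 X37.0321 Y82.3427
G1 X35.6337 Y91.4664
G1 X41.8950 Y98.2481
G1 X51.1010 Y97.5812
G1 X56.3195 Y89.9679
G1 X53.6208 Y81.1410
M5

1 u = 1 mm; y_m = 221.6390 − y.

[1] `<path>` closed polygon, #ff8800→cut S907 F1478: (16.7024,27.4217) → (16.5526,163.1091) → (75.5028,41.6541) → (60.9326,113.0044) → (38.1884,80.0057) → (91.2455,190.3002) → (16.7024,27.4217) (closed)

[2] `<path>` quadratic bezier, #ff8800→cut S907 F1478: (53.9797,58.2075) → (31.2977,91.5234) → (22.6246,124.3886) → (27.9603,156.8030)

[3] `<polygon>` regular polygon, #ff8800→cut S907 F1478: (53.6208,81.1410) → (45.0371,77.7475) → (37.0321,82.3427) → (35.6337,91.4664) → (41.8950,98.2481) → (51.1010,97.5812) → (56.3195,89.9679) → (53.6208,81.1410) (closed)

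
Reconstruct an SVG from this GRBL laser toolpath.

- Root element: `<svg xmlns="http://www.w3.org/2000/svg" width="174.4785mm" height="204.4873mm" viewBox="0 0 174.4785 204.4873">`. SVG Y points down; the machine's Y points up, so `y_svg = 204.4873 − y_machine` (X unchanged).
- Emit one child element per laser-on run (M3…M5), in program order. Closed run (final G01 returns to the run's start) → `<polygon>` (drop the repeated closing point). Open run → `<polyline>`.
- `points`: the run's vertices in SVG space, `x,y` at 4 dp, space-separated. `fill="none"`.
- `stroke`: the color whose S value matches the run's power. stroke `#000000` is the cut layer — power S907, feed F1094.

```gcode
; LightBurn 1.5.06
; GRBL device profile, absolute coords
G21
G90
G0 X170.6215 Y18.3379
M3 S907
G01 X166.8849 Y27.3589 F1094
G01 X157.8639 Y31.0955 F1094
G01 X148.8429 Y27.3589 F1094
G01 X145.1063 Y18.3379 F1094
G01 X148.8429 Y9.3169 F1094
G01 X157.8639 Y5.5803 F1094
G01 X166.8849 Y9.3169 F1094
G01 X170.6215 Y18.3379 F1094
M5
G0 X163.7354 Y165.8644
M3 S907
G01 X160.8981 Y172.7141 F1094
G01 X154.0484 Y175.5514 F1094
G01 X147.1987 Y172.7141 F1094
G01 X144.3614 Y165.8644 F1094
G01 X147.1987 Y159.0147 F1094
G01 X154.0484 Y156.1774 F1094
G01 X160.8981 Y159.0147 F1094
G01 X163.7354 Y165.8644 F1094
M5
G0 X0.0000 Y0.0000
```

<svg xmlns="http://www.w3.org/2000/svg" width="174.4785mm" height="204.4873mm" viewBox="0 0 174.4785 204.4873">
  <polygon points="170.6215,186.1494 166.8849,177.1284 157.8639,173.3918 148.8429,177.1284 145.1063,186.1494 148.8429,195.1704 157.8639,198.9070 166.8849,195.1704" fill="none" stroke="#000000"/>
  <polygon points="163.7354,38.6229 160.8981,31.7732 154.0484,28.9359 147.1987,31.7732 144.3614,38.6229 147.1987,45.4726 154.0484,48.3099 160.8981,45.4726" fill="none" stroke="#000000"/>
</svg>

Each laser-on run becomes one SVG element. Flip Y back into SVG space with y_svg = 204.4873 − y_machine. Every run uses S907, so all elements get stroke `#000000` (cut).

Run 1: The run returns to its start, so emit a `<polygon>` with points (Y-flipped): 170.6215,186.1494 166.8849,177.1284 157.8639,173.3918 148.8429,177.1284 145.1063,186.1494 148.8429,195.1704 157.8639,198.9070 166.8849,195.1704.

Run 2: The run returns to its start, so emit a `<polygon>` with points (Y-flipped): 163.7354,38.6229 160.8981,31.7732 154.0484,28.9359 147.1987,31.7732 144.3614,38.6229 147.1987,45.4726 154.0484,48.3099 160.8981,45.4726.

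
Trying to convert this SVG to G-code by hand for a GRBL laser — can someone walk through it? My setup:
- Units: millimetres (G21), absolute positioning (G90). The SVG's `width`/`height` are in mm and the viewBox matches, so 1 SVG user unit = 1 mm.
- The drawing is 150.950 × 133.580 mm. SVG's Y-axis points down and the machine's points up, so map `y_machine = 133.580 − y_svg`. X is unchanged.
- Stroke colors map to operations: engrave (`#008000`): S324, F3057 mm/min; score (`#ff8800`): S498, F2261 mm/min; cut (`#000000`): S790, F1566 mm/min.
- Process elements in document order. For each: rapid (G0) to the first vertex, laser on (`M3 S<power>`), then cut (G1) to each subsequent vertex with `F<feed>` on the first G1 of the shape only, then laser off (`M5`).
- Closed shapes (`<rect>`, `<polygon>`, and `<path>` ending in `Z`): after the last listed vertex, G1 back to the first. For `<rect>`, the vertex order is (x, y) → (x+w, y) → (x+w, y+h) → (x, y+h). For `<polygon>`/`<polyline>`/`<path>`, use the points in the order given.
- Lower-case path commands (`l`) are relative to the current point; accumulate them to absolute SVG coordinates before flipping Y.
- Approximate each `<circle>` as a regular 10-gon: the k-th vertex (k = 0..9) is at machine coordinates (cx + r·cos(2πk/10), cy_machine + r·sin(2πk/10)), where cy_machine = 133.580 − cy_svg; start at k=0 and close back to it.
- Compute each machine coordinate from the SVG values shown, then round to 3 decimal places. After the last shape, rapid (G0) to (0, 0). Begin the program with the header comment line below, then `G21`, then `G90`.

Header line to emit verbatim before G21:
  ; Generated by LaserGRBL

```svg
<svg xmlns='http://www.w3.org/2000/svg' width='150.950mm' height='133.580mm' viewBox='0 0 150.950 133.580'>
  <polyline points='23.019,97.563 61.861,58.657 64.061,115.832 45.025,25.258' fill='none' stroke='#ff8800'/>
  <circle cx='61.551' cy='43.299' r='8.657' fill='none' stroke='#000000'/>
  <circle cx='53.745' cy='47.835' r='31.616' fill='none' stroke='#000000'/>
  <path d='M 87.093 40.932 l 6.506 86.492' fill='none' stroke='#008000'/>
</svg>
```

1 u = 1 mm; y_m = 133.580 − y.

[1] `<polyline>` open polyline, #ff8800→score S498 F2261: (23.019,36.017) → (61.861,74.923) → (64.061,17.748) → (45.025,108.322)

[2] `<circle>` circle, #000000→cut S790 F1566: (70.208,90.281) → (68.555,95.369) → (64.226,98.514) → (58.876,98.514) → (54.547,95.369) → (52.894,90.281) → (54.547,85.193) → (58.876,82.048) → (64.226,82.048) → (68.555,85.193) → (70.208,90.281) (closed)

[3] `<circle>` circle, #000000→cut S790 F1566: (85.361,85.745) → (79.323,104.328) → (63.515,115.814) → (43.975,115.814) → (28.167,104.328) → (22.129,85.745) → (28.167,67.162) → (43.975,55.676) → (63.515,55.676) → (79.323,67.162) → (85.361,85.745) (closed)

[4] `<path>` line segment, #008000→engrave S324 F3057: (87.093,92.648) → (93.599,6.156)

; Generated by LaserGRBL
G21
G90
G0 X23.019 Y36.017
M3 S498
G1 X61.861 Y74.923 F2261
G1 X64.061 Y17.748
G1 X45.025 Y108.322
M5
G0 X70.208 Y90.281
M3 S790
G1 X68.555 Y95.369 F1566
G1 X64.226 Y98.514
G1 X58.876 Y98.514
G1 X54.547 Y95.369
G1 X52.894 Y90.281
G1 X54.547 Y85.193
G1 X58.876 Y82.048
G1 X64.226 Y82.048
G1 X68.555 Y85.193
G1 X70.208 Y90.281
M5
G0 X85.361 Y85.745
M3 S790
G1 X79.323 Y104.328 F1566
G1 X63.515 Y115.814
G1 X43.975 Y115.814
G1 X28.167 Y104.328
G1 X22.129 Y85.745
G1 X28.167 Y67.162
G1 X43.975 Y55.676
G1 X63.515 Y55.676
G1 X79.323 Y67.162
G1 X85.361 Y85.745
M5
G0 X87.093 Y92.648
M3 S324
G1 X93.599 Y6.156 F3057
M5
G0 X0.000 Y0.000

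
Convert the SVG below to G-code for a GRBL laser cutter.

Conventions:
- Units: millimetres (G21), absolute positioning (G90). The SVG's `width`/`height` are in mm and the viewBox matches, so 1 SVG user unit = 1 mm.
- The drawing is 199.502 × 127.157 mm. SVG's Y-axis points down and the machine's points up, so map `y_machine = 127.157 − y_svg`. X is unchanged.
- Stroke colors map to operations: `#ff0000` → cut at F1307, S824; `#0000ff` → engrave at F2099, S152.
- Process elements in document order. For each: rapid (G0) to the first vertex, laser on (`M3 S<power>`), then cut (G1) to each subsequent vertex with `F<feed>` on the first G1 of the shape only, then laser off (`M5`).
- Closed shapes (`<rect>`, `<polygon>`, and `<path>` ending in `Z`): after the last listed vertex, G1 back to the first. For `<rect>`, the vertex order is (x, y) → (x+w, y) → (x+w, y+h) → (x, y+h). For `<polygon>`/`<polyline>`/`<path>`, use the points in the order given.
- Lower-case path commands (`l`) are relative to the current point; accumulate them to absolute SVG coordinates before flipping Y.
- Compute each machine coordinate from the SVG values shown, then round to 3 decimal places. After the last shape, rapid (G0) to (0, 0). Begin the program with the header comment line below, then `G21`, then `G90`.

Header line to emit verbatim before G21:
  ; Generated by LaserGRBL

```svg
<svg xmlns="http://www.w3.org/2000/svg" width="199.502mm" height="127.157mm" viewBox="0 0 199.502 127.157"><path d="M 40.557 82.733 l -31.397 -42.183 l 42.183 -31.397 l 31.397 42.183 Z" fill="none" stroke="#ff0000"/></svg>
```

; Generated by LaserGRBL
G21
G90
G0 X40.557 Y44.424
M3 S824
G1 X9.160 Y86.607 F1307
G1 X51.343 Y118.004
G1 X82.740 Y75.821
G1 X40.557 Y44.424
M5
G0 X0.000 Y0.000

viewBox `0 0 199.502 127.157` with mm width/height → 1 unit = 1 mm. Flip: y_m = 127.157 − y_svg.

**Shape 1** — `<path>` regular polygon, stroke `#ff0000` → cut (S824, F1307). Machine vertices: (40.557,44.424) → (9.160,86.607) → (51.343,118.004) → (82.740,75.821) → (40.557,44.424). Closed: final G1 returns to the first vertex.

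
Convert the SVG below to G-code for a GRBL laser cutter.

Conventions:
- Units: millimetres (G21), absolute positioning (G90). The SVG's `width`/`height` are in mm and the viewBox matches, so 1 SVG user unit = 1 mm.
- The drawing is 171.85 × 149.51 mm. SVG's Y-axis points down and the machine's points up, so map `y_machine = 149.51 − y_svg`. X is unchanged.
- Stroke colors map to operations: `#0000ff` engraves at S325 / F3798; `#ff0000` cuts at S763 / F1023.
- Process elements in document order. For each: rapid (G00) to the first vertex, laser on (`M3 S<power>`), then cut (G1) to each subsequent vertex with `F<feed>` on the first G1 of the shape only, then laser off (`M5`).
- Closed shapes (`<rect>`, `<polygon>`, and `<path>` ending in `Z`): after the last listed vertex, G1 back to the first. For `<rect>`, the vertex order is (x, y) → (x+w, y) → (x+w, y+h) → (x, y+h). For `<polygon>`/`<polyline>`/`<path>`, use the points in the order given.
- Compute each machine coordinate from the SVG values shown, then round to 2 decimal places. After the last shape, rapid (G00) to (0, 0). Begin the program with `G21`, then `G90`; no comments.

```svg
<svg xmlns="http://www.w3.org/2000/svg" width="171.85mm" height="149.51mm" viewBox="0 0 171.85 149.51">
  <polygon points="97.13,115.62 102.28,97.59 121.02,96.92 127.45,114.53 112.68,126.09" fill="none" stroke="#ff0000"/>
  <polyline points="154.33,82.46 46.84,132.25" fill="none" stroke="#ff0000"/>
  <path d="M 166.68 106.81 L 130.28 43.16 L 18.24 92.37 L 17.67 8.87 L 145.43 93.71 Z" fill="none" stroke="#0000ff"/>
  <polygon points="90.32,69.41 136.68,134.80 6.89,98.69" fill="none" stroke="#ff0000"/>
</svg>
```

viewBox `0 0 171.85 149.51` with mm width/height → 1 unit = 1 mm. Flip: y_m = 149.51 − y_svg.

**Shape 1** — `<polygon>` regular polygon, stroke `#ff0000` → cut (S763, F1023). Machine vertices: (97.13,33.89) → (102.28,51.92) → (121.02,52.59) → (127.45,34.98) → (112.68,23.42) → (97.13,33.89). Closed: final G1 returns to the first vertex.

**Shape 2** — `<polyline>` line segment, stroke `#ff0000` → cut (S763, F1023). Machine vertices: (154.33,67.05) → (46.84,17.26). Open path.

**Shape 3** — `<path>` closed polygon, stroke `#0000ff` → engrave (S325, F3798). Machine vertices: (166.68,42.70) → (130.28,106.35) → (18.24,57.14) → (17.67,140.64) → (145.43,55.80) → (166.68,42.70). Closed: final G1 returns to the first vertex.

**Shape 4** — `<polygon>` closed polygon, stroke `#ff0000` → cut (S763, F1023). Machine vertices: (90.32,80.10) → (136.68,14.71) → (6.89,50.82) → (90.32,80.10). Closed: final G1 returns to the first vertex.

G21
G90
G00 X97.13 Y33.89
M3 S763
G1 X102.28 Y51.92 F1023
G1 X121.02 Y52.59
G1 X127.45 Y34.98
G1 X112.68 Y23.42
G1 X97.13 Y33.89
M5
G00 X154.33 Y67.05
M3 S763
G1 X46.84 Y17.26 F1023
M5
G00 X166.68 Y42.70
M3 S325
G1 X130.28 Y106.35 F3798
G1 X18.24 Y57.14
G1 X17.67 Y140.64
G1 X145.43 Y55.80
G1 X166.68 Y42.70
M5
G00 X90.32 Y80.10
M3 S763
G1 X136.68 Y14.71 F1023
G1 X6.89 Y50.82
G1 X90.32 Y80.10
M5
G00 X0.00 Y0.00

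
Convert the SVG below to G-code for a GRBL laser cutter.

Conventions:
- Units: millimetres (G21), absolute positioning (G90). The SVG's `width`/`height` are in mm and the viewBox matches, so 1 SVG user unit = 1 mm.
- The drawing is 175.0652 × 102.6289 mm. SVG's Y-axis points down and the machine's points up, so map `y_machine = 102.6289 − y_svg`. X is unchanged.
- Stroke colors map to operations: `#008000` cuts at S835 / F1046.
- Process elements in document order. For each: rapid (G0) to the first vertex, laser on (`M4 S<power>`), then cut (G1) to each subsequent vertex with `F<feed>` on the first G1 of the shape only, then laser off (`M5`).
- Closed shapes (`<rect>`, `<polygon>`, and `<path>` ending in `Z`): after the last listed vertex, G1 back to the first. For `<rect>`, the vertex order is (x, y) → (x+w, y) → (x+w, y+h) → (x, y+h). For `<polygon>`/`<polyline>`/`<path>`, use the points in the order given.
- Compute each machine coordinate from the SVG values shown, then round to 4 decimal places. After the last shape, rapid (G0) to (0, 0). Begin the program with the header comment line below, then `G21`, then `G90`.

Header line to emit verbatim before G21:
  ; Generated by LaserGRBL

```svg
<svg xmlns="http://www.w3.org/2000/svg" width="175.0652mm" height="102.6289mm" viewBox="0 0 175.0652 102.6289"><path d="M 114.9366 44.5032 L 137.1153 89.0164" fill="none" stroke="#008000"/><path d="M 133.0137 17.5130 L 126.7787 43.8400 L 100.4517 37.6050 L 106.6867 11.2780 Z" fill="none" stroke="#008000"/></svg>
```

viewBox `0 0 175.0652 102.6289` with mm width/height → 1 unit = 1 mm. Flip: y_m = 102.6289 − y_svg.

**Shape 1** — `<path>` line segment, stroke `#008000` → cut (S835, F1046). Machine vertices: (114.9366,58.1257) → (137.1153,13.6125). Open path.

**Shape 2** — `<path>` regular polygon, stroke `#008000` → cut (S835, F1046). Machine vertices: (133.0137,85.1159) → (126.7787,58.7889) → (100.4517,65.0239) → (106.6867,91.3509) → (133.0137,85.1159). Closed: final G1 returns to the first vertex.

; Generated by LaserGRBL
G21
G90
G0 X114.9366 Y58.1257
M4 S835
G1 X137.1153 Y13.6125 F1046
M5
G0 X133.0137 Y85.1159
M4 S835
G1 X126.7787 Y58.7889 F1046
G1 X100.4517 Y65.0239
G1 X106.6867 Y91.3509
G1 X133.0137 Y85.1159
M5
G0 X0.0000 Y0.0000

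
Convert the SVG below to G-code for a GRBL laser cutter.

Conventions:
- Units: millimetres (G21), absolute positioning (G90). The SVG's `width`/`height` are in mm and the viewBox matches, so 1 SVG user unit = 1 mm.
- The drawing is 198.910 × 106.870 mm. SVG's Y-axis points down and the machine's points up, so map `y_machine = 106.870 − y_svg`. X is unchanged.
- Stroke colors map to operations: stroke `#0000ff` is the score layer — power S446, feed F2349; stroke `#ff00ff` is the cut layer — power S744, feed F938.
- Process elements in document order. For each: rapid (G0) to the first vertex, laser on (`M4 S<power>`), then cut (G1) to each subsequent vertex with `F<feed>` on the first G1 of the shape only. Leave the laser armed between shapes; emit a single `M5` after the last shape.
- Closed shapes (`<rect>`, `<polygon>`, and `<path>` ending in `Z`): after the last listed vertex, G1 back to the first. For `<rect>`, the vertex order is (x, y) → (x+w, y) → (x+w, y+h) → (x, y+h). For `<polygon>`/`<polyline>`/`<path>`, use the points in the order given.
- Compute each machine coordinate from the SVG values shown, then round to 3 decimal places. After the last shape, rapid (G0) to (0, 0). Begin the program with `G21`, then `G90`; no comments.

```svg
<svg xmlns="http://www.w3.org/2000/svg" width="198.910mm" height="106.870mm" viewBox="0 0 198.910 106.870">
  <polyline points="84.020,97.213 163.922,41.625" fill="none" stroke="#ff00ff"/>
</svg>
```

Since the viewBox matches the mm dimensions, user units are millimetres directly. The only transform is the Y-flip y_m = 106.870 − y_svg.

Shape 1 is a line segment drawn with `<polyline>`. Its stroke #ff00ff means cut at S744, F938. After flipping Y the toolpath is (84.020,9.657) → (163.922,65.245).

G21
G90
G0 X84.020 Y9.657
M4 S744
G1 X163.922 Y65.245 F938
M5
G0 X0.000 Y0.000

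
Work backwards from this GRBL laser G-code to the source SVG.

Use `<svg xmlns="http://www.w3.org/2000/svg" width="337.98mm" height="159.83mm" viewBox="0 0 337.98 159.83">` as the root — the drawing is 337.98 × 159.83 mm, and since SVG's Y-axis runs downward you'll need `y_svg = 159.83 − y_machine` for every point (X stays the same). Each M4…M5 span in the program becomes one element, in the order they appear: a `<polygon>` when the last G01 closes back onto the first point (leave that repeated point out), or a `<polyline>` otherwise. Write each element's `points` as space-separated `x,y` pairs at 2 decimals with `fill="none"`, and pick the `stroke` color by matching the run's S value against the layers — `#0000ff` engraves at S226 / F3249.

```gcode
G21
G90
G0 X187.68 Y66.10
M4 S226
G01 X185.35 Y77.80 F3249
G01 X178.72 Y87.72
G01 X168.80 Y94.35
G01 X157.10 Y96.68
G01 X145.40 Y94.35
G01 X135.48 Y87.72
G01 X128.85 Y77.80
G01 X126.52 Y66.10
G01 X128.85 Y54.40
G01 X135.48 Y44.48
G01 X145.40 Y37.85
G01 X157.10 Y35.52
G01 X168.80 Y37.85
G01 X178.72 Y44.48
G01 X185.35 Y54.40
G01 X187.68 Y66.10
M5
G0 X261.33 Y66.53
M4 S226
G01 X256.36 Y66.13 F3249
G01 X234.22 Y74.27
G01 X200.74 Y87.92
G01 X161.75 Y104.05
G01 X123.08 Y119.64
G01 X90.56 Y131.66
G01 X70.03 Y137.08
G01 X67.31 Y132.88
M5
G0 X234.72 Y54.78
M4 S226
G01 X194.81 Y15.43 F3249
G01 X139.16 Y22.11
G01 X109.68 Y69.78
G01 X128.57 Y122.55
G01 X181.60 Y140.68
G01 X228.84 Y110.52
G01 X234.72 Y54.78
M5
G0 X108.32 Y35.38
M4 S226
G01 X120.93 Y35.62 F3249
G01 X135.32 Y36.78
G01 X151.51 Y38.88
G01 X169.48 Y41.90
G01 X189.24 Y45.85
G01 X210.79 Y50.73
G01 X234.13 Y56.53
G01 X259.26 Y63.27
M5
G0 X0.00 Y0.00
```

<svg xmlns="http://www.w3.org/2000/svg" width="337.98mm" height="159.83mm" viewBox="0 0 337.98 159.83">
  <polygon points="187.68,93.73 185.35,82.03 178.72,72.11 168.80,65.48 157.10,63.15 145.40,65.48 135.48,72.11 128.85,82.03 126.52,93.73 128.85,105.43 135.48,115.35 145.40,121.98 157.10,124.31 168.80,121.98 178.72,115.35 185.35,105.43" fill="none" stroke="#0000ff"/>
  <polyline points="261.33,93.30 256.36,93.70 234.22,85.56 200.74,71.91 161.75,55.78 123.08,40.19 90.56,28.17 70.03,22.75 67.31,26.95" fill="none" stroke="#0000ff"/>
  <polygon points="234.72,105.05 194.81,144.40 139.16,137.72 109.68,90.05 128.57,37.28 181.60,19.15 228.84,49.31" fill="none" stroke="#0000ff"/>
  <polyline points="108.32,124.45 120.93,124.21 135.32,123.05 151.51,120.95 169.48,117.93 189.24,113.98 210.79,109.10 234.13,103.30 259.26,96.56" fill="none" stroke="#0000ff"/>
</svg>

Machine Y-up, SVG Y-down with viewBox height 159.83, so y_svg = 159.83 − y_machine; X carries over. Every run uses S226, so all elements get stroke `#0000ff` (engrave).

Run 1: The run returns to its start, so emit a `<polygon>` with points (Y-flipped): 187.68,93.73 185.35,82.03 178.72,72.11 168.80,65.48 157.10,63.15 145.40,65.48 135.48,72.11 128.85,82.03 126.52,93.73 128.85,105.43 135.48,115.35 145.40,121.98 157.10,124.31 168.80,121.98 178.72,115.35 185.35,105.43.

Run 2: The run is open, so emit a `<polyline>` with points (Y-flipped): 261.33,93.30 256.36,93.70 234.22,85.56 200.74,71.91 161.75,55.78 123.08,40.19 90.56,28.17 70.03,22.75 67.31,26.95.

Run 3: The run returns to its start, so emit a `<polygon>` with points (Y-flipped): 234.72,105.05 194.81,144.40 139.16,137.72 109.68,90.05 128.57,37.28 181.60,19.15 228.84,49.31.

Run 4: The run is open, so emit a `<polyline>` with points (Y-flipped): 108.32,124.45 120.93,124.21 135.32,123.05 151.51,120.95 169.48,117.93 189.24,113.98 210.79,109.10 234.13,103.30 259.26,96.56.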